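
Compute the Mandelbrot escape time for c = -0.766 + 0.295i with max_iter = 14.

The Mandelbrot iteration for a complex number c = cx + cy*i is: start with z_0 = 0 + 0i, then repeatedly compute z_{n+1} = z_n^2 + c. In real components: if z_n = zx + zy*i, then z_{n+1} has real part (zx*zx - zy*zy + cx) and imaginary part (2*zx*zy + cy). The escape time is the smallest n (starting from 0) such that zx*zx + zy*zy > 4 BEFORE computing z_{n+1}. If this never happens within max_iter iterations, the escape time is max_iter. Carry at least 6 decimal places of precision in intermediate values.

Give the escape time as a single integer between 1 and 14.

Answer: 10

Derivation:
z_0 = 0 + 0i, c = -0.7660 + 0.2950i
Iter 1: z = -0.7660 + 0.2950i, |z|^2 = 0.6738
Iter 2: z = -0.2663 + -0.1569i, |z|^2 = 0.0955
Iter 3: z = -0.7197 + 0.3786i, |z|^2 = 0.6613
Iter 4: z = -0.3913 + -0.2499i, |z|^2 = 0.2156
Iter 5: z = -0.6754 + 0.4906i, |z|^2 = 0.6968
Iter 6: z = -0.5506 + -0.3677i, |z|^2 = 0.4383
Iter 7: z = -0.5980 + 0.6999i, |z|^2 = 0.8475
Iter 8: z = -0.8982 + -0.5421i, |z|^2 = 1.1006
Iter 9: z = -0.2531 + 1.2688i, |z|^2 = 1.6739
Iter 10: z = -2.3118 + -0.3472i, |z|^2 = 5.4651
Escaped at iteration 10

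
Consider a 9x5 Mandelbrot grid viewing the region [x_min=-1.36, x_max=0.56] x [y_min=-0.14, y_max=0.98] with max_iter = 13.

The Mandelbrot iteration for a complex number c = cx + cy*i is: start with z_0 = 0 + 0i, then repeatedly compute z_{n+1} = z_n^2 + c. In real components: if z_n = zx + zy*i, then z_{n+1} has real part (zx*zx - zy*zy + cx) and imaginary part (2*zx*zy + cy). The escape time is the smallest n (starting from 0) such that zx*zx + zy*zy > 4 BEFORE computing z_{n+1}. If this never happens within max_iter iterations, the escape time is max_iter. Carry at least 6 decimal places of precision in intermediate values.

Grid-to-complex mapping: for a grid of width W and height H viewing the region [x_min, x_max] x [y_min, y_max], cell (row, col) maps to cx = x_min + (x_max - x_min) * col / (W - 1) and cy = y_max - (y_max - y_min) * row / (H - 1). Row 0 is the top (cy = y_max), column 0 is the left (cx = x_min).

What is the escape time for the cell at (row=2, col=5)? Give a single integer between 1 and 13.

z_0 = 0 + 0i, c = -0.1600 + 0.4200i
Iter 1: z = -0.1600 + 0.4200i, |z|^2 = 0.2020
Iter 2: z = -0.3108 + 0.2856i, |z|^2 = 0.1782
Iter 3: z = -0.1450 + 0.2425i, |z|^2 = 0.0798
Iter 4: z = -0.1978 + 0.3497i, |z|^2 = 0.1614
Iter 5: z = -0.2432 + 0.2817i, |z|^2 = 0.1385
Iter 6: z = -0.1802 + 0.2830i, |z|^2 = 0.1126
Iter 7: z = -0.2076 + 0.3180i, |z|^2 = 0.1442
Iter 8: z = -0.2180 + 0.2880i, |z|^2 = 0.1305
Iter 9: z = -0.1954 + 0.2944i, |z|^2 = 0.1249
Iter 10: z = -0.2085 + 0.3049i, |z|^2 = 0.1365
Iter 11: z = -0.2095 + 0.2928i, |z|^2 = 0.1296
Iter 12: z = -0.2019 + 0.2973i, |z|^2 = 0.1291

Answer: 13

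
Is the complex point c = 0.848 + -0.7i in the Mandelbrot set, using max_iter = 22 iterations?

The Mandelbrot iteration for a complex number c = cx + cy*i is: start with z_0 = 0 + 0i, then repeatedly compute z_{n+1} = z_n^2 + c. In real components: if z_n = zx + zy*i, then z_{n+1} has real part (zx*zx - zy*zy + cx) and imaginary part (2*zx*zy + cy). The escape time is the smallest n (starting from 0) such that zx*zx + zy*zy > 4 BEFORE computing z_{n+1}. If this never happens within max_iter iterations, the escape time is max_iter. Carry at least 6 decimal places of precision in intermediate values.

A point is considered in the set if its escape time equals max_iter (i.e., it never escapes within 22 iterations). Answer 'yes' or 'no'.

Answer: no

Derivation:
z_0 = 0 + 0i, c = 0.8480 + -0.7000i
Iter 1: z = 0.8480 + -0.7000i, |z|^2 = 1.2091
Iter 2: z = 1.0771 + -1.8872i, |z|^2 = 4.7217
Escaped at iteration 2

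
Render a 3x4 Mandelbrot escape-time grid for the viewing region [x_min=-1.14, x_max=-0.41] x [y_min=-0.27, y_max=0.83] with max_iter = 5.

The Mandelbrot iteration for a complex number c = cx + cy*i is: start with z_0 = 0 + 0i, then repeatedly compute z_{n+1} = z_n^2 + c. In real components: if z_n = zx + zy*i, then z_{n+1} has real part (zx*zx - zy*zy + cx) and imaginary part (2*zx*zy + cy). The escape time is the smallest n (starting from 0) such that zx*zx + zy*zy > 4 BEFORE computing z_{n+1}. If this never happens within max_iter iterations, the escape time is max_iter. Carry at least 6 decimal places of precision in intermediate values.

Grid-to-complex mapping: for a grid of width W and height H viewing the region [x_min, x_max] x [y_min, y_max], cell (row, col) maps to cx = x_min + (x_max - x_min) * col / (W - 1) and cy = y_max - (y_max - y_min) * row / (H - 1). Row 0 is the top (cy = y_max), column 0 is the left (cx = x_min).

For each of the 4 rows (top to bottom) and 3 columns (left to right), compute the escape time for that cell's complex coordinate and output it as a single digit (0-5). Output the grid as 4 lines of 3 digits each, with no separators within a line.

Answer: 345
555
555
555

Derivation:
(row=0, col=0): c = -1.1400 + 0.8300i → escape time 3
(row=0, col=1): c = -0.7750 + 0.8300i → escape time 4
(row=0, col=2): c = -0.4100 + 0.8300i → escape time 5
(row=1, col=0): c = -1.1400 + 0.4633i → escape time 5
(row=1, col=1): c = -0.7750 + 0.4633i → escape time 5
(row=1, col=2): c = -0.4100 + 0.4633i → escape time 5
(row=2, col=0): c = -1.1400 + 0.0967i → escape time 5
(row=2, col=1): c = -0.7750 + 0.0967i → escape time 5
(row=2, col=2): c = -0.4100 + 0.0967i → escape time 5
(row=3, col=0): c = -1.1400 + -0.2700i → escape time 5
(row=3, col=1): c = -0.7750 + -0.2700i → escape time 5
(row=3, col=2): c = -0.4100 + -0.2700i → escape time 5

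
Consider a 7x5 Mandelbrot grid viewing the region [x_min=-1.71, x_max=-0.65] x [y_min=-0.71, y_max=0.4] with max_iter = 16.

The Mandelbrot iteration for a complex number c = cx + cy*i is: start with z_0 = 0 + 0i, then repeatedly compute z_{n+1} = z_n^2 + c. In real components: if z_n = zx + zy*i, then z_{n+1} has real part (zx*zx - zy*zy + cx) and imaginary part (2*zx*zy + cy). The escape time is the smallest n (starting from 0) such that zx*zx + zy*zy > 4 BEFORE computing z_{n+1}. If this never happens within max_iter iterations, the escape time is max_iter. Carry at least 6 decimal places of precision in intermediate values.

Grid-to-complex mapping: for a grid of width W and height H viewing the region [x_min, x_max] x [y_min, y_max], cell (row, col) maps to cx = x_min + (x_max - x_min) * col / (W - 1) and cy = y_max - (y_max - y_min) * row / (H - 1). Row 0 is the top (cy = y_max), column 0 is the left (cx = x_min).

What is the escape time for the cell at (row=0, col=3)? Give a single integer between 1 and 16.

Answer: 7

Derivation:
z_0 = 0 + 0i, c = -1.1800 + 0.4000i
Iter 1: z = -1.1800 + 0.4000i, |z|^2 = 1.5524
Iter 2: z = 0.0524 + -0.5440i, |z|^2 = 0.2987
Iter 3: z = -1.4732 + 0.3430i, |z|^2 = 2.2879
Iter 4: z = 0.8726 + -0.6106i, |z|^2 = 1.1343
Iter 5: z = -0.7913 + -0.6656i, |z|^2 = 1.0692
Iter 6: z = -0.9969 + 1.4534i, |z|^2 = 3.1063
Iter 7: z = -2.2985 + -2.4979i, |z|^2 = 11.5229
Escaped at iteration 7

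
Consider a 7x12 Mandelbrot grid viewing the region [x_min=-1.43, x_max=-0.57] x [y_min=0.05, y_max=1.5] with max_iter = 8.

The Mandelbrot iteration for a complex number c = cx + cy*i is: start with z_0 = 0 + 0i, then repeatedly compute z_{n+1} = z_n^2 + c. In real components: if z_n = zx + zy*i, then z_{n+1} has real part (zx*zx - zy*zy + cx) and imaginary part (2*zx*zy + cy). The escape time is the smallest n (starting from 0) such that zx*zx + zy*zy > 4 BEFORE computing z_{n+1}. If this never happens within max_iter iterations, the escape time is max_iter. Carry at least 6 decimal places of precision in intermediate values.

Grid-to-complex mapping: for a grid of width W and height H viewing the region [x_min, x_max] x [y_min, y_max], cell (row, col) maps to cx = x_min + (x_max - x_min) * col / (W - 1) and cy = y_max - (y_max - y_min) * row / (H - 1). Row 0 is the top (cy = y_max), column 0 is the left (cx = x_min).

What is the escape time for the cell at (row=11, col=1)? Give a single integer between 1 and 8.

Answer: 8

Derivation:
z_0 = 0 + 0i, c = -1.2867 + 0.0500i
Iter 1: z = -1.2867 + 0.0500i, |z|^2 = 1.6580
Iter 2: z = 0.3663 + -0.0787i, |z|^2 = 0.1404
Iter 3: z = -1.1586 + -0.0076i, |z|^2 = 1.3425
Iter 4: z = 0.0557 + 0.0677i, |z|^2 = 0.0077
Iter 5: z = -1.2881 + 0.0575i, |z|^2 = 1.6626
Iter 6: z = 0.3693 + -0.0983i, |z|^2 = 0.1461
Iter 7: z = -1.1599 + -0.0226i, |z|^2 = 1.3459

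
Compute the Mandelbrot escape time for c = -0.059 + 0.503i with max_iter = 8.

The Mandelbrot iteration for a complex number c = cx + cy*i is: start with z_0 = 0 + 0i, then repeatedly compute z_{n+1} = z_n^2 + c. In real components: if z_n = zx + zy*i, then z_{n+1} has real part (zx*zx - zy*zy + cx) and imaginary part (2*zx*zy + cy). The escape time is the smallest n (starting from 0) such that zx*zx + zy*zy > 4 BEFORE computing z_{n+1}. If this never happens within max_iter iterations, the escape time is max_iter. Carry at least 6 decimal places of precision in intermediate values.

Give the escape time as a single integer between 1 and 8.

z_0 = 0 + 0i, c = -0.0590 + 0.5030i
Iter 1: z = -0.0590 + 0.5030i, |z|^2 = 0.2565
Iter 2: z = -0.3085 + 0.4436i, |z|^2 = 0.2920
Iter 3: z = -0.1606 + 0.2292i, |z|^2 = 0.0784
Iter 4: z = -0.0858 + 0.4294i, |z|^2 = 0.1917
Iter 5: z = -0.2360 + 0.4294i, |z|^2 = 0.2400
Iter 6: z = -0.1877 + 0.3003i, |z|^2 = 0.1254
Iter 7: z = -0.1140 + 0.3903i, |z|^2 = 0.1653

Answer: 8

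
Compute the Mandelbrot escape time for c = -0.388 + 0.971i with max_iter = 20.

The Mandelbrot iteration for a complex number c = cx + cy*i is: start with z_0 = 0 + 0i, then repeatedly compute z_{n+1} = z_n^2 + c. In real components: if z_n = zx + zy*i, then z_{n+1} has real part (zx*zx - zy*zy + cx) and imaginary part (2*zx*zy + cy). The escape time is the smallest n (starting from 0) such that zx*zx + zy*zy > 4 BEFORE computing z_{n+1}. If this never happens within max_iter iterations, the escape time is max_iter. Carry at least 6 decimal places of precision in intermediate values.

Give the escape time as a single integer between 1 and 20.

Answer: 5

Derivation:
z_0 = 0 + 0i, c = -0.3880 + 0.9710i
Iter 1: z = -0.3880 + 0.9710i, |z|^2 = 1.0934
Iter 2: z = -1.1803 + 0.2175i, |z|^2 = 1.4404
Iter 3: z = 0.9578 + 0.4576i, |z|^2 = 1.1267
Iter 4: z = 0.3200 + 1.8475i, |z|^2 = 3.5157
Iter 5: z = -3.6988 + 2.1534i, |z|^2 = 18.3187
Escaped at iteration 5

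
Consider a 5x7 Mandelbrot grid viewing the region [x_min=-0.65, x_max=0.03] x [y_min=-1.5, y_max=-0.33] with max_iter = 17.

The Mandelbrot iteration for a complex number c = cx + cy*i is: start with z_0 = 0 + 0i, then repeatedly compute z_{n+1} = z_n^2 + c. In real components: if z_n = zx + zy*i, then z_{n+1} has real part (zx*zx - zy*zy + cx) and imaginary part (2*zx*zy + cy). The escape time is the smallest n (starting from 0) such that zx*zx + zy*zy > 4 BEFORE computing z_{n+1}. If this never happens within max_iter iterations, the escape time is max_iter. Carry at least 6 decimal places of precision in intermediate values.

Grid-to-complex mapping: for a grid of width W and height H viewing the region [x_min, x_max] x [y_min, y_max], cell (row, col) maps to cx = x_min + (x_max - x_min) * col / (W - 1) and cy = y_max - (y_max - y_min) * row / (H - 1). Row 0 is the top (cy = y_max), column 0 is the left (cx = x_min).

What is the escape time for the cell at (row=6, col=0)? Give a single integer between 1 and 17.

z_0 = 0 + 0i, c = -0.6500 + -1.5000i
Iter 1: z = -0.6500 + -1.5000i, |z|^2 = 2.6725
Iter 2: z = -2.4775 + 0.4500i, |z|^2 = 6.3405
Escaped at iteration 2

Answer: 2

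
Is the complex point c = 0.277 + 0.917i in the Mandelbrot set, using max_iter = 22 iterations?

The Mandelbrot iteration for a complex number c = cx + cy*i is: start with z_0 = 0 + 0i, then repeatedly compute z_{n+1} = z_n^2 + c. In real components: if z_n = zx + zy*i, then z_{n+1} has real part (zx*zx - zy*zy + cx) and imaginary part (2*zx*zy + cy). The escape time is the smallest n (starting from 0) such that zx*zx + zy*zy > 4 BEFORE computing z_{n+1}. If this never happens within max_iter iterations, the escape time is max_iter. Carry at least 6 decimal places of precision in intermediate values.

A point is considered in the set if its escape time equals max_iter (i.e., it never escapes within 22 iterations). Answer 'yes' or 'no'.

Answer: no

Derivation:
z_0 = 0 + 0i, c = 0.2770 + 0.9170i
Iter 1: z = 0.2770 + 0.9170i, |z|^2 = 0.9176
Iter 2: z = -0.4872 + 1.4250i, |z|^2 = 2.2680
Iter 3: z = -1.5164 + -0.4714i, |z|^2 = 2.5216
Iter 4: z = 2.3541 + 2.3467i, |z|^2 = 11.0486
Escaped at iteration 4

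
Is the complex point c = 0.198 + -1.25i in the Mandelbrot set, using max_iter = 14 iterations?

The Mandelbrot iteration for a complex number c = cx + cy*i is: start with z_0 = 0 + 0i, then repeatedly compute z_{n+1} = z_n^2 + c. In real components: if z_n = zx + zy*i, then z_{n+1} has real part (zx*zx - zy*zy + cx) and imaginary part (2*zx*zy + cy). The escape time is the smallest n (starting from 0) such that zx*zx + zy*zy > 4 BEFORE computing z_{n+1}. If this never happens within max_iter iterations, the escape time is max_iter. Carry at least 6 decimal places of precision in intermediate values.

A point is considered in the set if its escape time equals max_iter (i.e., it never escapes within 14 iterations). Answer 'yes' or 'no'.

z_0 = 0 + 0i, c = 0.1980 + -1.2500i
Iter 1: z = 0.1980 + -1.2500i, |z|^2 = 1.6017
Iter 2: z = -1.3253 + -1.7450i, |z|^2 = 4.8014
Escaped at iteration 2

Answer: no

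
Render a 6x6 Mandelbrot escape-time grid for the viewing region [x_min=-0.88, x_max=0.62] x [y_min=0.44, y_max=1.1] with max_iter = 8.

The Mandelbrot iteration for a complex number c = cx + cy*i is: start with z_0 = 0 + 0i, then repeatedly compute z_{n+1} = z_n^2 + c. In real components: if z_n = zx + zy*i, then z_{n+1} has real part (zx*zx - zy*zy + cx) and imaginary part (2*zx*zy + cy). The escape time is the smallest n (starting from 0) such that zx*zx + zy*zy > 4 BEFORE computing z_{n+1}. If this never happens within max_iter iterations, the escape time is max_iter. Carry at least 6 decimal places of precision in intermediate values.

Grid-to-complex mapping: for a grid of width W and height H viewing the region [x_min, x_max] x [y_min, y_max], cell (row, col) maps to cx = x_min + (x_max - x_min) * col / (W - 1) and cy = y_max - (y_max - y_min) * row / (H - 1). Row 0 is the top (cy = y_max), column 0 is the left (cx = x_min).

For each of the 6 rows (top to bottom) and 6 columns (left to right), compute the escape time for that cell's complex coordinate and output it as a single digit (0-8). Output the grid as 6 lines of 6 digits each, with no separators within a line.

(row=0, col=0): c = -0.8800 + 1.1000i → escape time 3
(row=0, col=1): c = -0.5800 + 1.1000i → escape time 3
(row=0, col=2): c = -0.2800 + 1.1000i → escape time 5
(row=0, col=3): c = 0.0200 + 1.1000i → escape time 4
(row=0, col=4): c = 0.3200 + 1.1000i → escape time 3
(row=0, col=5): c = 0.6200 + 1.1000i → escape time 2
(row=1, col=0): c = -0.8800 + 0.9680i → escape time 3
(row=1, col=1): c = -0.5800 + 0.9680i → escape time 4
(row=1, col=2): c = -0.2800 + 0.9680i → escape time 5
(row=1, col=3): c = 0.0200 + 0.9680i → escape time 6
(row=1, col=4): c = 0.3200 + 0.9680i → escape time 3
(row=1, col=5): c = 0.6200 + 0.9680i → escape time 2
(row=2, col=0): c = -0.8800 + 0.8360i → escape time 4
(row=2, col=1): c = -0.5800 + 0.8360i → escape time 4
(row=2, col=2): c = -0.2800 + 0.8360i → escape time 8
(row=2, col=3): c = 0.0200 + 0.8360i → escape time 8
(row=2, col=4): c = 0.3200 + 0.8360i → escape time 4
(row=2, col=5): c = 0.6200 + 0.8360i → escape time 3
(row=3, col=0): c = -0.8800 + 0.7040i → escape time 4
(row=3, col=1): c = -0.5800 + 0.7040i → escape time 7
(row=3, col=2): c = -0.2800 + 0.7040i → escape time 8
(row=3, col=3): c = 0.0200 + 0.7040i → escape time 8
(row=3, col=4): c = 0.3200 + 0.7040i → escape time 6
(row=3, col=5): c = 0.6200 + 0.7040i → escape time 3
(row=4, col=0): c = -0.8800 + 0.5720i → escape time 5
(row=4, col=1): c = -0.5800 + 0.5720i → escape time 8
(row=4, col=2): c = -0.2800 + 0.5720i → escape time 8
(row=4, col=3): c = 0.0200 + 0.5720i → escape time 8
(row=4, col=4): c = 0.3200 + 0.5720i → escape time 8
(row=4, col=5): c = 0.6200 + 0.5720i → escape time 3
(row=5, col=0): c = -0.8800 + 0.4400i → escape time 6
(row=5, col=1): c = -0.5800 + 0.4400i → escape time 8
(row=5, col=2): c = -0.2800 + 0.4400i → escape time 8
(row=5, col=3): c = 0.0200 + 0.4400i → escape time 8
(row=5, col=4): c = 0.3200 + 0.4400i → escape time 8
(row=5, col=5): c = 0.6200 + 0.4400i → escape time 3

Answer: 335432
345632
448843
478863
588883
688883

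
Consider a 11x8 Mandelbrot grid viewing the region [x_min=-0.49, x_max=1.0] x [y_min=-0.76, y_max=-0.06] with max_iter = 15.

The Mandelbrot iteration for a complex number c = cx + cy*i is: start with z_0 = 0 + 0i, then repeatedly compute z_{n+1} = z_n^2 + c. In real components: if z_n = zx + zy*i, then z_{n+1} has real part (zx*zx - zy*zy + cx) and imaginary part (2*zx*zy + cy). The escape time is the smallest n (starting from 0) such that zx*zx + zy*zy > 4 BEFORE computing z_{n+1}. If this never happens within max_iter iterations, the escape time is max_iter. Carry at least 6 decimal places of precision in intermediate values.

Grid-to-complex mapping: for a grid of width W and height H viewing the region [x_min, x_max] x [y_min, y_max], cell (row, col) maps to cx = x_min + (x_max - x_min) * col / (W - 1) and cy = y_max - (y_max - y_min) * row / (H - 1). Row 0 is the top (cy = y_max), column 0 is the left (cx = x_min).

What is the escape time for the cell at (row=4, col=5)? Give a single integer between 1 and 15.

Answer: 15

Derivation:
z_0 = 0 + 0i, c = 0.2550 + -0.4600i
Iter 1: z = 0.2550 + -0.4600i, |z|^2 = 0.2766
Iter 2: z = 0.1084 + -0.6946i, |z|^2 = 0.4942
Iter 3: z = -0.2157 + -0.6106i, |z|^2 = 0.4194
Iter 4: z = -0.0713 + -0.1966i, |z|^2 = 0.0437
Iter 5: z = 0.2215 + -0.4320i, |z|^2 = 0.2356
Iter 6: z = 0.1175 + -0.6513i, |z|^2 = 0.4380
Iter 7: z = -0.1554 + -0.6130i, |z|^2 = 0.3999
Iter 8: z = -0.0966 + -0.2695i, |z|^2 = 0.0819
Iter 9: z = 0.1917 + -0.4079i, |z|^2 = 0.2032
Iter 10: z = 0.1253 + -0.6164i, |z|^2 = 0.3957
Iter 11: z = -0.1093 + -0.6145i, |z|^2 = 0.3896
Iter 12: z = -0.1107 + -0.3257i, |z|^2 = 0.1183
Iter 13: z = 0.1612 + -0.3879i, |z|^2 = 0.1764
Iter 14: z = 0.1305 + -0.5850i, |z|^2 = 0.3593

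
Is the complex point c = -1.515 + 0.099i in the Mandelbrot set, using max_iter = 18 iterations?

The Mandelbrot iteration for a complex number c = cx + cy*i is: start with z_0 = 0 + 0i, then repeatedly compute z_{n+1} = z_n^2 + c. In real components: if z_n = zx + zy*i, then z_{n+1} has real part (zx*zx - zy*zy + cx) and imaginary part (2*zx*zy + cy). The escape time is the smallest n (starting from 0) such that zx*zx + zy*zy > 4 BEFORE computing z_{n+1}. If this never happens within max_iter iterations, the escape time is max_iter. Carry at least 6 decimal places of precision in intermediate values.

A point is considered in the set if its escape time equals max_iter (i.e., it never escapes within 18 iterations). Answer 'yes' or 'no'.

z_0 = 0 + 0i, c = -1.5150 + 0.0990i
Iter 1: z = -1.5150 + 0.0990i, |z|^2 = 2.3050
Iter 2: z = 0.7704 + -0.2010i, |z|^2 = 0.6339
Iter 3: z = -0.9618 + -0.2107i, |z|^2 = 0.9695
Iter 4: z = -0.6343 + 0.5042i, |z|^2 = 0.6565
Iter 5: z = -1.3670 + -0.5406i, |z|^2 = 2.1610
Iter 6: z = 0.0614 + 1.5771i, |z|^2 = 2.4910
Iter 7: z = -3.9985 + 0.2926i, |z|^2 = 16.0735
Escaped at iteration 7

Answer: no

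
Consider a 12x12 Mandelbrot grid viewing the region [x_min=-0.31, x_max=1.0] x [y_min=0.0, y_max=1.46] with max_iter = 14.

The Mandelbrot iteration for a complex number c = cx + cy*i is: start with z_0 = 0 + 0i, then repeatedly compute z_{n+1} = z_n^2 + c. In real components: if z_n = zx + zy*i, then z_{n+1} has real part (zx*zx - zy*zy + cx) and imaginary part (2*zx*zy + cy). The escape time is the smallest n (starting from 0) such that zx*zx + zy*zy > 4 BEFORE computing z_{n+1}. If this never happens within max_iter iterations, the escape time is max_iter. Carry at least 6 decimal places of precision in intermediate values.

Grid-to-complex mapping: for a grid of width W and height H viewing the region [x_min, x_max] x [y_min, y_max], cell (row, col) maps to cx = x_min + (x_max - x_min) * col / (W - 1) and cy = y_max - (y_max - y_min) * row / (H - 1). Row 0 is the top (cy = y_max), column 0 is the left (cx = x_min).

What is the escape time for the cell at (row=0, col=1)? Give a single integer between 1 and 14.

Answer: 2

Derivation:
z_0 = 0 + 0i, c = -0.1909 + 1.4600i
Iter 1: z = -0.1909 + 1.4600i, |z|^2 = 2.1680
Iter 2: z = -2.2861 + 0.9025i, |z|^2 = 6.0407
Escaped at iteration 2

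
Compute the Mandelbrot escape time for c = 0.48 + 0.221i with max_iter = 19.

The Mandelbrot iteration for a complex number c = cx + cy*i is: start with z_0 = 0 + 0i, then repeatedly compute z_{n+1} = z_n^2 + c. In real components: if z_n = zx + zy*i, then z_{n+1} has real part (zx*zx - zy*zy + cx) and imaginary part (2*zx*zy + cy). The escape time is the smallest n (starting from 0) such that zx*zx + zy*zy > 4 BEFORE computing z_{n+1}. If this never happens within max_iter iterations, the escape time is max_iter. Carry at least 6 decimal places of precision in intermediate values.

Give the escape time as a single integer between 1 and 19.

z_0 = 0 + 0i, c = 0.4800 + 0.2210i
Iter 1: z = 0.4800 + 0.2210i, |z|^2 = 0.2792
Iter 2: z = 0.6616 + 0.4332i, |z|^2 = 0.6253
Iter 3: z = 0.7300 + 0.7941i, |z|^2 = 1.1636
Iter 4: z = 0.3823 + 1.3805i, |z|^2 = 2.0519
Iter 5: z = -1.2795 + 1.2766i, |z|^2 = 3.2668
Iter 6: z = 0.4876 + -3.0458i, |z|^2 = 9.5146
Escaped at iteration 6

Answer: 6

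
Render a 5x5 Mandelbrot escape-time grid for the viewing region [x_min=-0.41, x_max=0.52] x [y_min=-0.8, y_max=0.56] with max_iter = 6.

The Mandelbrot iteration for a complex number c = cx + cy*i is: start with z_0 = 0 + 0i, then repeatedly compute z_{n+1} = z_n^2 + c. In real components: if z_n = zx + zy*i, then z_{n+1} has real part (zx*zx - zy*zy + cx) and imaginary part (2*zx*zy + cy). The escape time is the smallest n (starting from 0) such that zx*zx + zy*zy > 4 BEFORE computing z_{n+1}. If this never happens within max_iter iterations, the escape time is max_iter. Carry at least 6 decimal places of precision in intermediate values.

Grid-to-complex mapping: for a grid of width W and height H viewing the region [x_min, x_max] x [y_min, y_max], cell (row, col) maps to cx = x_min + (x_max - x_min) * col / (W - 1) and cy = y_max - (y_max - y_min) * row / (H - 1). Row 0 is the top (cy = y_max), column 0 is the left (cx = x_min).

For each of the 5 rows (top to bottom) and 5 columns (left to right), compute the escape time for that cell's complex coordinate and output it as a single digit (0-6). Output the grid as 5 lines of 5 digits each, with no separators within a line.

Answer: 66664
66665
66665
66665
66653

Derivation:
(row=0, col=0): c = -0.4100 + 0.5600i → escape time 6
(row=0, col=1): c = -0.1775 + 0.5600i → escape time 6
(row=0, col=2): c = 0.0550 + 0.5600i → escape time 6
(row=0, col=3): c = 0.2875 + 0.5600i → escape time 6
(row=0, col=4): c = 0.5200 + 0.5600i → escape time 4
(row=1, col=0): c = -0.4100 + 0.2200i → escape time 6
(row=1, col=1): c = -0.1775 + 0.2200i → escape time 6
(row=1, col=2): c = 0.0550 + 0.2200i → escape time 6
(row=1, col=3): c = 0.2875 + 0.2200i → escape time 6
(row=1, col=4): c = 0.5200 + 0.2200i → escape time 5
(row=2, col=0): c = -0.4100 + -0.1200i → escape time 6
(row=2, col=1): c = -0.1775 + -0.1200i → escape time 6
(row=2, col=2): c = 0.0550 + -0.1200i → escape time 6
(row=2, col=3): c = 0.2875 + -0.1200i → escape time 6
(row=2, col=4): c = 0.5200 + -0.1200i → escape time 5
(row=3, col=0): c = -0.4100 + -0.4600i → escape time 6
(row=3, col=1): c = -0.1775 + -0.4600i → escape time 6
(row=3, col=2): c = 0.0550 + -0.4600i → escape time 6
(row=3, col=3): c = 0.2875 + -0.4600i → escape time 6
(row=3, col=4): c = 0.5200 + -0.4600i → escape time 5
(row=4, col=0): c = -0.4100 + -0.8000i → escape time 6
(row=4, col=1): c = -0.1775 + -0.8000i → escape time 6
(row=4, col=2): c = 0.0550 + -0.8000i → escape time 6
(row=4, col=3): c = 0.2875 + -0.8000i → escape time 5
(row=4, col=4): c = 0.5200 + -0.8000i → escape time 3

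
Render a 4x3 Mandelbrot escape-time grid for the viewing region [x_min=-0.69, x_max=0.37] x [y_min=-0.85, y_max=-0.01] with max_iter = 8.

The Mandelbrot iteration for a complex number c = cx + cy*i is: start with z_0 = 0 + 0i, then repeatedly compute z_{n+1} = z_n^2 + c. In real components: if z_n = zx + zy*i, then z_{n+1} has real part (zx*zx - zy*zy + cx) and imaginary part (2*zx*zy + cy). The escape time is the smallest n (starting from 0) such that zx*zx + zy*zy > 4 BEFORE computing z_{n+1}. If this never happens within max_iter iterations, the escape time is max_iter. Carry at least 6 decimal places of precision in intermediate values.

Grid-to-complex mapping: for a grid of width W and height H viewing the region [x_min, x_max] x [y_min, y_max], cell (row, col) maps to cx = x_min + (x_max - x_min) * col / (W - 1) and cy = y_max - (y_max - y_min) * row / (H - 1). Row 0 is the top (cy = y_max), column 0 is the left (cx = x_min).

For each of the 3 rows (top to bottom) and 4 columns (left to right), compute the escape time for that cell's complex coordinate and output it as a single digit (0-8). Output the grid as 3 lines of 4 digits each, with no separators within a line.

(row=0, col=0): c = -0.6900 + -0.0100i → escape time 8
(row=0, col=1): c = -0.3367 + -0.0100i → escape time 8
(row=0, col=2): c = 0.0167 + -0.0100i → escape time 8
(row=0, col=3): c = 0.3700 + -0.0100i → escape time 8
(row=1, col=0): c = -0.6900 + -0.4300i → escape time 8
(row=1, col=1): c = -0.3367 + -0.4300i → escape time 8
(row=1, col=2): c = 0.0167 + -0.4300i → escape time 8
(row=1, col=3): c = 0.3700 + -0.4300i → escape time 8
(row=2, col=0): c = -0.6900 + -0.8500i → escape time 4
(row=2, col=1): c = -0.3367 + -0.8500i → escape time 6
(row=2, col=2): c = 0.0167 + -0.8500i → escape time 8
(row=2, col=3): c = 0.3700 + -0.8500i → escape time 4

Answer: 8888
8888
4684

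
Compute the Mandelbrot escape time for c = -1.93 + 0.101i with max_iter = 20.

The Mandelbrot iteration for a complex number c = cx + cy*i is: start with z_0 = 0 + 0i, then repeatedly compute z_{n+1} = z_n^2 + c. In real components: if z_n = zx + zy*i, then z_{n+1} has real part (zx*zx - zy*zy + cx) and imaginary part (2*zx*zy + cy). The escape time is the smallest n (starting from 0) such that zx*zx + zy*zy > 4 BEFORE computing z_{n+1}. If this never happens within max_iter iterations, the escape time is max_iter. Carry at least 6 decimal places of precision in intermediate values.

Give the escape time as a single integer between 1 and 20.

z_0 = 0 + 0i, c = -1.9300 + 0.1010i
Iter 1: z = -1.9300 + 0.1010i, |z|^2 = 3.7351
Iter 2: z = 1.7847 + -0.2889i, |z|^2 = 3.2686
Iter 3: z = 1.1717 + -0.9301i, |z|^2 = 2.2379
Iter 4: z = -1.4221 + -2.0785i, |z|^2 = 6.3426
Escaped at iteration 4

Answer: 4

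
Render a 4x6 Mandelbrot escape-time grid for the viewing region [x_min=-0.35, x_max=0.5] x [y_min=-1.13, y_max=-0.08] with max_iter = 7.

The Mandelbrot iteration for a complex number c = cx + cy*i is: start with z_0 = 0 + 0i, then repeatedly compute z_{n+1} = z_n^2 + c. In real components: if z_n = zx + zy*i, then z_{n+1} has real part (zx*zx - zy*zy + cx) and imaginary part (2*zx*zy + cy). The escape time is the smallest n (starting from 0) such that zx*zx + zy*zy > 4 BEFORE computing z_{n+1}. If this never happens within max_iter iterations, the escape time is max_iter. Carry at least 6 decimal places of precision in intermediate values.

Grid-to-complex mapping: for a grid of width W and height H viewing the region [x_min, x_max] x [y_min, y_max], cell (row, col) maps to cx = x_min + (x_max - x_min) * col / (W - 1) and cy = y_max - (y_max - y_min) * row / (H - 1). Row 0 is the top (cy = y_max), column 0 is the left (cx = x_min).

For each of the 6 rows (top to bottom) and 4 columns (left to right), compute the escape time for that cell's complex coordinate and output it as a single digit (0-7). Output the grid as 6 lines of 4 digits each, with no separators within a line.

(row=0, col=0): c = -0.3500 + -0.0800i → escape time 7
(row=0, col=1): c = -0.0667 + -0.0800i → escape time 7
(row=0, col=2): c = 0.2167 + -0.0800i → escape time 7
(row=0, col=3): c = 0.5000 + -0.0800i → escape time 5
(row=1, col=0): c = -0.3500 + -0.2900i → escape time 7
(row=1, col=1): c = -0.0667 + -0.2900i → escape time 7
(row=1, col=2): c = 0.2167 + -0.2900i → escape time 7
(row=1, col=3): c = 0.5000 + -0.2900i → escape time 5
(row=2, col=0): c = -0.3500 + -0.5000i → escape time 7
(row=2, col=1): c = -0.0667 + -0.5000i → escape time 7
(row=2, col=2): c = 0.2167 + -0.5000i → escape time 7
(row=2, col=3): c = 0.5000 + -0.5000i → escape time 5
(row=3, col=0): c = -0.3500 + -0.7100i → escape time 7
(row=3, col=1): c = -0.0667 + -0.7100i → escape time 7
(row=3, col=2): c = 0.2167 + -0.7100i → escape time 6
(row=3, col=3): c = 0.5000 + -0.7100i → escape time 3
(row=4, col=0): c = -0.3500 + -0.9200i → escape time 5
(row=4, col=1): c = -0.0667 + -0.9200i → escape time 7
(row=4, col=2): c = 0.2167 + -0.9200i → escape time 4
(row=4, col=3): c = 0.5000 + -0.9200i → escape time 3
(row=5, col=0): c = -0.3500 + -1.1300i → escape time 4
(row=5, col=1): c = -0.0667 + -1.1300i → escape time 4
(row=5, col=2): c = 0.2167 + -1.1300i → escape time 3
(row=5, col=3): c = 0.5000 + -1.1300i → escape time 2

Answer: 7775
7775
7775
7763
5743
4432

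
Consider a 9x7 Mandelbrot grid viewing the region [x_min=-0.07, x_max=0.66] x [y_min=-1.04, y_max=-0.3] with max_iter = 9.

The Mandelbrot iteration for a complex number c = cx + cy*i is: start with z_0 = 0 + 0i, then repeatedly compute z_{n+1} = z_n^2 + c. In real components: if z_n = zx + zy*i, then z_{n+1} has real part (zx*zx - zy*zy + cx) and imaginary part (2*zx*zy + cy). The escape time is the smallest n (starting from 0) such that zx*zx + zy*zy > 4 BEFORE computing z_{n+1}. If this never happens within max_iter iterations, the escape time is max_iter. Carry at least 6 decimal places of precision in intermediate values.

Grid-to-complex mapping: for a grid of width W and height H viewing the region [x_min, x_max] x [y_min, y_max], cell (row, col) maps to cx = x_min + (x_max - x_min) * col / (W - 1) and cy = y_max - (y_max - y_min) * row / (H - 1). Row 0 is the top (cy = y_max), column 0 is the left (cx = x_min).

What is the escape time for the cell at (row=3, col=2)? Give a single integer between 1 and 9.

Answer: 9

Derivation:
z_0 = 0 + 0i, c = 0.1125 + -0.6700i
Iter 1: z = 0.1125 + -0.6700i, |z|^2 = 0.4616
Iter 2: z = -0.3237 + -0.8207i, |z|^2 = 0.7784
Iter 3: z = -0.4563 + -0.1386i, |z|^2 = 0.2274
Iter 4: z = 0.3015 + -0.5435i, |z|^2 = 0.3863
Iter 5: z = -0.0920 + -0.9978i, |z|^2 = 1.0040
Iter 6: z = -0.8746 + -0.4864i, |z|^2 = 1.0015
Iter 7: z = 0.6408 + 0.1808i, |z|^2 = 0.4434
Iter 8: z = 0.4905 + -0.4383i, |z|^2 = 0.4327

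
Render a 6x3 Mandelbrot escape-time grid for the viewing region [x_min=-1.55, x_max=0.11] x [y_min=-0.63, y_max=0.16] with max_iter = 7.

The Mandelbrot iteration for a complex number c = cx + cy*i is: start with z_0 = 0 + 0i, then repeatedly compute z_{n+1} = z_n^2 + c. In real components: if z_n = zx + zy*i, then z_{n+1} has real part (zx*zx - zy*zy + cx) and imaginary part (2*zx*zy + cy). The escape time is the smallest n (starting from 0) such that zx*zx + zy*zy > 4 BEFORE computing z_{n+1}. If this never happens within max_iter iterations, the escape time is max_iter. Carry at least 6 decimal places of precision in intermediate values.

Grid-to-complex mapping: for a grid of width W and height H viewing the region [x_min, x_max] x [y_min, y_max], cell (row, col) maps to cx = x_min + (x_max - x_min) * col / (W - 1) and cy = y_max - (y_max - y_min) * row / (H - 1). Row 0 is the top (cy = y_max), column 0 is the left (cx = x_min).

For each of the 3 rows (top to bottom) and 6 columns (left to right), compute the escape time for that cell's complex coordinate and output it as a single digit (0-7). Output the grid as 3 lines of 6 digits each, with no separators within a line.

(row=0, col=0): c = -1.5500 + 0.1600i → escape time 5
(row=0, col=1): c = -1.2180 + 0.1600i → escape time 7
(row=0, col=2): c = -0.8860 + 0.1600i → escape time 7
(row=0, col=3): c = -0.5540 + 0.1600i → escape time 7
(row=0, col=4): c = -0.2220 + 0.1600i → escape time 7
(row=0, col=5): c = 0.1100 + 0.1600i → escape time 7
(row=1, col=0): c = -1.5500 + -0.2350i → escape time 5
(row=1, col=1): c = -1.2180 + -0.2350i → escape time 7
(row=1, col=2): c = -0.8860 + -0.2350i → escape time 7
(row=1, col=3): c = -0.5540 + -0.2350i → escape time 7
(row=1, col=4): c = -0.2220 + -0.2350i → escape time 7
(row=1, col=5): c = 0.1100 + -0.2350i → escape time 7
(row=2, col=0): c = -1.5500 + -0.6300i → escape time 3
(row=2, col=1): c = -1.2180 + -0.6300i → escape time 3
(row=2, col=2): c = -0.8860 + -0.6300i → escape time 5
(row=2, col=3): c = -0.5540 + -0.6300i → escape time 7
(row=2, col=4): c = -0.2220 + -0.6300i → escape time 7
(row=2, col=5): c = 0.1100 + -0.6300i → escape time 7

Answer: 577777
577777
335777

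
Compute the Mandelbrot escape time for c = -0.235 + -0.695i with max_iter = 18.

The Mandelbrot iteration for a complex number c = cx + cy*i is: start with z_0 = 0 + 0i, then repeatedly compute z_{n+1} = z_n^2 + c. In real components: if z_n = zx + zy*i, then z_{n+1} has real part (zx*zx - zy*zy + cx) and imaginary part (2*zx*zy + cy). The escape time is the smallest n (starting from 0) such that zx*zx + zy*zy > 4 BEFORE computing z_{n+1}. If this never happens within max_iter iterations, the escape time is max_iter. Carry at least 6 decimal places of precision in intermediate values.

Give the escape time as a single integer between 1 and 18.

Answer: 16

Derivation:
z_0 = 0 + 0i, c = -0.2350 + -0.6950i
Iter 1: z = -0.2350 + -0.6950i, |z|^2 = 0.5382
Iter 2: z = -0.6628 + -0.3684i, |z|^2 = 0.5750
Iter 3: z = 0.0686 + -0.2067i, |z|^2 = 0.0474
Iter 4: z = -0.2730 + -0.7234i, |z|^2 = 0.5978
Iter 5: z = -0.6837 + -0.3000i, |z|^2 = 0.5575
Iter 6: z = 0.1425 + -0.2848i, |z|^2 = 0.1014
Iter 7: z = -0.2958 + -0.7761i, |z|^2 = 0.6899
Iter 8: z = -0.7499 + -0.2359i, |z|^2 = 0.6180
Iter 9: z = 0.2717 + -0.3413i, |z|^2 = 0.1903
Iter 10: z = -0.2776 + -0.8805i, |z|^2 = 0.8523
Iter 11: z = -0.9331 + -0.2061i, |z|^2 = 0.9132
Iter 12: z = 0.5933 + -0.3103i, |z|^2 = 0.4482
Iter 13: z = 0.0207 + -1.0632i, |z|^2 = 1.1308
Iter 14: z = -1.3649 + -0.7389i, |z|^2 = 2.4091
Iter 15: z = 1.0821 + 1.3222i, |z|^2 = 2.9190
Iter 16: z = -0.8123 + 2.1663i, |z|^2 = 5.3529
Escaped at iteration 16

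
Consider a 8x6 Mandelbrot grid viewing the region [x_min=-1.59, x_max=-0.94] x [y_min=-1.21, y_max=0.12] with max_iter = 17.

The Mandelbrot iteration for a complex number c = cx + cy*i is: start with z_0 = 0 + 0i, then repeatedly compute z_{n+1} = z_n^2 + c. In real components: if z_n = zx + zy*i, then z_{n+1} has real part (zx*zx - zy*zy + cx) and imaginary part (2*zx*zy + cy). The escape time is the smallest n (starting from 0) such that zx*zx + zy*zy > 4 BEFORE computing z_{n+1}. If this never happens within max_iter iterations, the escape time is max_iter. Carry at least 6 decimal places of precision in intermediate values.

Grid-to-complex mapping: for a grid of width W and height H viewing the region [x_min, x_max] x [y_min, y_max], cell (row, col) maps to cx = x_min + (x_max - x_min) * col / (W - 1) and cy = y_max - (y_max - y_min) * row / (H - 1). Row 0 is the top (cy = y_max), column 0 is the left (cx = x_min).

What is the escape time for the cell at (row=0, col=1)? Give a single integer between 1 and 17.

Answer: 7

Derivation:
z_0 = 0 + 0i, c = -1.4971 + 0.1200i
Iter 1: z = -1.4971 + 0.1200i, |z|^2 = 2.2558
Iter 2: z = 0.7299 + -0.2393i, |z|^2 = 0.5900
Iter 3: z = -1.0217 + -0.2293i, |z|^2 = 1.0964
Iter 4: z = -0.5059 + 0.5886i, |z|^2 = 0.6025
Iter 5: z = -1.5877 + -0.4756i, |z|^2 = 2.7469
Iter 6: z = 0.7973 + 1.6303i, |z|^2 = 3.2935
Iter 7: z = -3.5192 + 2.7197i, |z|^2 = 19.7812
Escaped at iteration 7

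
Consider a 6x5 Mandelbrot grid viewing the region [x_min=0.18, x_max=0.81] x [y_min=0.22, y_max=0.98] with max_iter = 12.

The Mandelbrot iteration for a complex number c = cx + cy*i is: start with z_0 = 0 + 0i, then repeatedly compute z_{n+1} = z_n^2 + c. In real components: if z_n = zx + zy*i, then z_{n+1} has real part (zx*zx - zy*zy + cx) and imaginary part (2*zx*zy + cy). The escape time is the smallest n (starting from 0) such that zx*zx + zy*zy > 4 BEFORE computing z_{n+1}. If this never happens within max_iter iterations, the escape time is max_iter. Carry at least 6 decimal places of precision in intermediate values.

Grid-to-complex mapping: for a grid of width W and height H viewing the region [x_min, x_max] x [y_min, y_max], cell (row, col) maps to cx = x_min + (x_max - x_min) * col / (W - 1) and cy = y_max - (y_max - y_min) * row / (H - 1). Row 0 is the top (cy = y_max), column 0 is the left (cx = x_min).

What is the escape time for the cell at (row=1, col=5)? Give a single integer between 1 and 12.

z_0 = 0 + 0i, c = 0.8100 + 0.7900i
Iter 1: z = 0.8100 + 0.7900i, |z|^2 = 1.2802
Iter 2: z = 0.8420 + 2.0698i, |z|^2 = 4.9930
Escaped at iteration 2

Answer: 2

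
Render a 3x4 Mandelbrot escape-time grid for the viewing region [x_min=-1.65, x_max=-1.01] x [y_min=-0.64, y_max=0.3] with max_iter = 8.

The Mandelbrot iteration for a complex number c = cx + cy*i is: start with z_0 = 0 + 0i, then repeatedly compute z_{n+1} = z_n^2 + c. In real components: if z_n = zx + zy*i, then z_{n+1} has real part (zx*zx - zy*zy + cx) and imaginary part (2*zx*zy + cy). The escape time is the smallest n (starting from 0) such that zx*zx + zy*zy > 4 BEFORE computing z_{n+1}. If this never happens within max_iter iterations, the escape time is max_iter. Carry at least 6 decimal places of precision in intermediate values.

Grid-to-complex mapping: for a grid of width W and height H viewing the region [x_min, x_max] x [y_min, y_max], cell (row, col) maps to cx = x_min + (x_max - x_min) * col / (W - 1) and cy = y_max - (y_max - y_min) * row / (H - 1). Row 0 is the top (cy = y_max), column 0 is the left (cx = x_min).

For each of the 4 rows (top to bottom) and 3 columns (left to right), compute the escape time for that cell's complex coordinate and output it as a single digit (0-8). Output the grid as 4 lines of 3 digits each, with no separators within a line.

(row=0, col=0): c = -1.6500 + 0.3000i → escape time 4
(row=0, col=1): c = -1.3300 + 0.3000i → escape time 6
(row=0, col=2): c = -1.0100 + 0.3000i → escape time 8
(row=1, col=0): c = -1.6500 + -0.0133i → escape time 8
(row=1, col=1): c = -1.3300 + -0.0133i → escape time 8
(row=1, col=2): c = -1.0100 + -0.0133i → escape time 8
(row=2, col=0): c = -1.6500 + -0.3267i → escape time 4
(row=2, col=1): c = -1.3300 + -0.3267i → escape time 6
(row=2, col=2): c = -1.0100 + -0.3267i → escape time 8
(row=3, col=0): c = -1.6500 + -0.6400i → escape time 3
(row=3, col=1): c = -1.3300 + -0.6400i → escape time 3
(row=3, col=2): c = -1.0100 + -0.6400i → escape time 4

Answer: 468
888
468
334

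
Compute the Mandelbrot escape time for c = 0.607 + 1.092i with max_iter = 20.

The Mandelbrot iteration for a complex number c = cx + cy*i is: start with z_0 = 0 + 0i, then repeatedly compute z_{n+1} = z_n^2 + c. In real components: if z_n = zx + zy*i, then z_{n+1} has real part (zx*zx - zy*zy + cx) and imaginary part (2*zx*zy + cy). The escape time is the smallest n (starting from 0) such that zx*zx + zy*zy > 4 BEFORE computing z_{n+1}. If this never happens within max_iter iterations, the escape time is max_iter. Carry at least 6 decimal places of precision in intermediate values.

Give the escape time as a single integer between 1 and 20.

z_0 = 0 + 0i, c = 0.6070 + 1.0920i
Iter 1: z = 0.6070 + 1.0920i, |z|^2 = 1.5609
Iter 2: z = -0.2170 + 2.4177i, |z|^2 = 5.8923
Escaped at iteration 2

Answer: 2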